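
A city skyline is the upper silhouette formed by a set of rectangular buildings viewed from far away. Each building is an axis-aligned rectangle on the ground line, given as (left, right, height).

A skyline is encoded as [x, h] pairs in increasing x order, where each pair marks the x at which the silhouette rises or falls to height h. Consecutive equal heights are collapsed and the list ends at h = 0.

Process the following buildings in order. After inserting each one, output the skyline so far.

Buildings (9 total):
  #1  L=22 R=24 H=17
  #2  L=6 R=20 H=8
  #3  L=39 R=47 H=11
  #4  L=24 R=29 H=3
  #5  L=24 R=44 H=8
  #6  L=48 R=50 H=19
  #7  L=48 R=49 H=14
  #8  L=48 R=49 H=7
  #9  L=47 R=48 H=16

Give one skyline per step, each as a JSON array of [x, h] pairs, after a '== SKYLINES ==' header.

== SKYLINES ==
[[22,17],[24,0]]
[[6,8],[20,0],[22,17],[24,0]]
[[6,8],[20,0],[22,17],[24,0],[39,11],[47,0]]
[[6,8],[20,0],[22,17],[24,3],[29,0],[39,11],[47,0]]
[[6,8],[20,0],[22,17],[24,8],[39,11],[47,0]]
[[6,8],[20,0],[22,17],[24,8],[39,11],[47,0],[48,19],[50,0]]
[[6,8],[20,0],[22,17],[24,8],[39,11],[47,0],[48,19],[50,0]]
[[6,8],[20,0],[22,17],[24,8],[39,11],[47,0],[48,19],[50,0]]
[[6,8],[20,0],[22,17],[24,8],[39,11],[47,16],[48,19],[50,0]]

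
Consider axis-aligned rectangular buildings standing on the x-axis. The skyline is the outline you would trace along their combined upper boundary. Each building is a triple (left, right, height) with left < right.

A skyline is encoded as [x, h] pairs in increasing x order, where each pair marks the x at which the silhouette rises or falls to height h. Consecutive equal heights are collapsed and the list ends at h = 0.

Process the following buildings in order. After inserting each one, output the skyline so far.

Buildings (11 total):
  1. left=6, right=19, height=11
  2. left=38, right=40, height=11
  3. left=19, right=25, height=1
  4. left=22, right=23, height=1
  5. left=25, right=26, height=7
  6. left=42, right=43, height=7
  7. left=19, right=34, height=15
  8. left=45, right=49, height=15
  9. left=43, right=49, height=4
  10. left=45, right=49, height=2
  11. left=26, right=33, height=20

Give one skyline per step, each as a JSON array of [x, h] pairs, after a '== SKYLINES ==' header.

== SKYLINES ==
[[6,11],[19,0]]
[[6,11],[19,0],[38,11],[40,0]]
[[6,11],[19,1],[25,0],[38,11],[40,0]]
[[6,11],[19,1],[25,0],[38,11],[40,0]]
[[6,11],[19,1],[25,7],[26,0],[38,11],[40,0]]
[[6,11],[19,1],[25,7],[26,0],[38,11],[40,0],[42,7],[43,0]]
[[6,11],[19,15],[34,0],[38,11],[40,0],[42,7],[43,0]]
[[6,11],[19,15],[34,0],[38,11],[40,0],[42,7],[43,0],[45,15],[49,0]]
[[6,11],[19,15],[34,0],[38,11],[40,0],[42,7],[43,4],[45,15],[49,0]]
[[6,11],[19,15],[34,0],[38,11],[40,0],[42,7],[43,4],[45,15],[49,0]]
[[6,11],[19,15],[26,20],[33,15],[34,0],[38,11],[40,0],[42,7],[43,4],[45,15],[49,0]]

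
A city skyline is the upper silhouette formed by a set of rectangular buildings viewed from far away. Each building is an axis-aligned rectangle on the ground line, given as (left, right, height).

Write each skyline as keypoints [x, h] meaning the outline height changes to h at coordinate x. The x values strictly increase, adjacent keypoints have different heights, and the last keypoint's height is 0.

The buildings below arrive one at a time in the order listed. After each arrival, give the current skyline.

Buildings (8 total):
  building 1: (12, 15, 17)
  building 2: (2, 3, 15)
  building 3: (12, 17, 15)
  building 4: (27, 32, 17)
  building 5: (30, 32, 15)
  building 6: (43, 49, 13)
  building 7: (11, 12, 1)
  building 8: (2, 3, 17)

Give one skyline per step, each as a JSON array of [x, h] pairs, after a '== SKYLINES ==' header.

== SKYLINES ==
[[12,17],[15,0]]
[[2,15],[3,0],[12,17],[15,0]]
[[2,15],[3,0],[12,17],[15,15],[17,0]]
[[2,15],[3,0],[12,17],[15,15],[17,0],[27,17],[32,0]]
[[2,15],[3,0],[12,17],[15,15],[17,0],[27,17],[32,0]]
[[2,15],[3,0],[12,17],[15,15],[17,0],[27,17],[32,0],[43,13],[49,0]]
[[2,15],[3,0],[11,1],[12,17],[15,15],[17,0],[27,17],[32,0],[43,13],[49,0]]
[[2,17],[3,0],[11,1],[12,17],[15,15],[17,0],[27,17],[32,0],[43,13],[49,0]]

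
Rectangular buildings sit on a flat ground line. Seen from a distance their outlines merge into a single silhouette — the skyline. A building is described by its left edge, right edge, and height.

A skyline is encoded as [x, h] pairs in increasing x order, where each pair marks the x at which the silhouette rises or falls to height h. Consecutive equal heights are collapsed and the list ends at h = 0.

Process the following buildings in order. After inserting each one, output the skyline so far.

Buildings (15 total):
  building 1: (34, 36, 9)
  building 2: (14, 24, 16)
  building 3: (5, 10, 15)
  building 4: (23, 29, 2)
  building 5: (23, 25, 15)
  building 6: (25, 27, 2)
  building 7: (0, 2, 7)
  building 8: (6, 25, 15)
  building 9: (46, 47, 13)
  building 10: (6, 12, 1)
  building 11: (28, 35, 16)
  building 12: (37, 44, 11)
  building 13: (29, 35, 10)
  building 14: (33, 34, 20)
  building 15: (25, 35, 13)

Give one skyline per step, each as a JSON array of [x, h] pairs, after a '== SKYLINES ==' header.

== SKYLINES ==
[[34,9],[36,0]]
[[14,16],[24,0],[34,9],[36,0]]
[[5,15],[10,0],[14,16],[24,0],[34,9],[36,0]]
[[5,15],[10,0],[14,16],[24,2],[29,0],[34,9],[36,0]]
[[5,15],[10,0],[14,16],[24,15],[25,2],[29,0],[34,9],[36,0]]
[[5,15],[10,0],[14,16],[24,15],[25,2],[29,0],[34,9],[36,0]]
[[0,7],[2,0],[5,15],[10,0],[14,16],[24,15],[25,2],[29,0],[34,9],[36,0]]
[[0,7],[2,0],[5,15],[14,16],[24,15],[25,2],[29,0],[34,9],[36,0]]
[[0,7],[2,0],[5,15],[14,16],[24,15],[25,2],[29,0],[34,9],[36,0],[46,13],[47,0]]
[[0,7],[2,0],[5,15],[14,16],[24,15],[25,2],[29,0],[34,9],[36,0],[46,13],[47,0]]
[[0,7],[2,0],[5,15],[14,16],[24,15],[25,2],[28,16],[35,9],[36,0],[46,13],[47,0]]
[[0,7],[2,0],[5,15],[14,16],[24,15],[25,2],[28,16],[35,9],[36,0],[37,11],[44,0],[46,13],[47,0]]
[[0,7],[2,0],[5,15],[14,16],[24,15],[25,2],[28,16],[35,9],[36,0],[37,11],[44,0],[46,13],[47,0]]
[[0,7],[2,0],[5,15],[14,16],[24,15],[25,2],[28,16],[33,20],[34,16],[35,9],[36,0],[37,11],[44,0],[46,13],[47,0]]
[[0,7],[2,0],[5,15],[14,16],[24,15],[25,13],[28,16],[33,20],[34,16],[35,9],[36,0],[37,11],[44,0],[46,13],[47,0]]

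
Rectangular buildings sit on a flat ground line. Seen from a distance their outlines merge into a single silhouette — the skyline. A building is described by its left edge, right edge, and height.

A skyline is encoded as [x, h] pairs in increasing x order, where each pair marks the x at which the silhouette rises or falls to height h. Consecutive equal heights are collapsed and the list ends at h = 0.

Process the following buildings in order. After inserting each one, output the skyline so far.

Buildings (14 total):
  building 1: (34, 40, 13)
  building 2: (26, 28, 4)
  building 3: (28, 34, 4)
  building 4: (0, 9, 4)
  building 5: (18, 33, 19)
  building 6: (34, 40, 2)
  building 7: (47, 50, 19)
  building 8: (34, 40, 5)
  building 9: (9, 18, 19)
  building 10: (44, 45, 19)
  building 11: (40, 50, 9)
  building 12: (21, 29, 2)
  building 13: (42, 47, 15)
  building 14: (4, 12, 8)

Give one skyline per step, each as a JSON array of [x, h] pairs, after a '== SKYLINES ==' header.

== SKYLINES ==
[[34,13],[40,0]]
[[26,4],[28,0],[34,13],[40,0]]
[[26,4],[34,13],[40,0]]
[[0,4],[9,0],[26,4],[34,13],[40,0]]
[[0,4],[9,0],[18,19],[33,4],[34,13],[40,0]]
[[0,4],[9,0],[18,19],[33,4],[34,13],[40,0]]
[[0,4],[9,0],[18,19],[33,4],[34,13],[40,0],[47,19],[50,0]]
[[0,4],[9,0],[18,19],[33,4],[34,13],[40,0],[47,19],[50,0]]
[[0,4],[9,19],[33,4],[34,13],[40,0],[47,19],[50,0]]
[[0,4],[9,19],[33,4],[34,13],[40,0],[44,19],[45,0],[47,19],[50,0]]
[[0,4],[9,19],[33,4],[34,13],[40,9],[44,19],[45,9],[47,19],[50,0]]
[[0,4],[9,19],[33,4],[34,13],[40,9],[44,19],[45,9],[47,19],[50,0]]
[[0,4],[9,19],[33,4],[34,13],[40,9],[42,15],[44,19],[45,15],[47,19],[50,0]]
[[0,4],[4,8],[9,19],[33,4],[34,13],[40,9],[42,15],[44,19],[45,15],[47,19],[50,0]]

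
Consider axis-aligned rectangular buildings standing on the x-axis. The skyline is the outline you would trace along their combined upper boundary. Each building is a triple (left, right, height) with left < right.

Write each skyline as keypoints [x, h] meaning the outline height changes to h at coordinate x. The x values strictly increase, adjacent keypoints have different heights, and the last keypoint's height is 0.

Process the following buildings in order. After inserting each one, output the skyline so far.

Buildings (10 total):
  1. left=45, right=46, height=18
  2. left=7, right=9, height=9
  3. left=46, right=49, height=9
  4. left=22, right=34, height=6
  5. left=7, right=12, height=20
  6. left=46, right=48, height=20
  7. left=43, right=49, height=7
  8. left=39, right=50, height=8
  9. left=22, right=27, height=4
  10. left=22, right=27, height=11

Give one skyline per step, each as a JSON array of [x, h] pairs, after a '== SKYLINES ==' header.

== SKYLINES ==
[[45,18],[46,0]]
[[7,9],[9,0],[45,18],[46,0]]
[[7,9],[9,0],[45,18],[46,9],[49,0]]
[[7,9],[9,0],[22,6],[34,0],[45,18],[46,9],[49,0]]
[[7,20],[12,0],[22,6],[34,0],[45,18],[46,9],[49,0]]
[[7,20],[12,0],[22,6],[34,0],[45,18],[46,20],[48,9],[49,0]]
[[7,20],[12,0],[22,6],[34,0],[43,7],[45,18],[46,20],[48,9],[49,0]]
[[7,20],[12,0],[22,6],[34,0],[39,8],[45,18],[46,20],[48,9],[49,8],[50,0]]
[[7,20],[12,0],[22,6],[34,0],[39,8],[45,18],[46,20],[48,9],[49,8],[50,0]]
[[7,20],[12,0],[22,11],[27,6],[34,0],[39,8],[45,18],[46,20],[48,9],[49,8],[50,0]]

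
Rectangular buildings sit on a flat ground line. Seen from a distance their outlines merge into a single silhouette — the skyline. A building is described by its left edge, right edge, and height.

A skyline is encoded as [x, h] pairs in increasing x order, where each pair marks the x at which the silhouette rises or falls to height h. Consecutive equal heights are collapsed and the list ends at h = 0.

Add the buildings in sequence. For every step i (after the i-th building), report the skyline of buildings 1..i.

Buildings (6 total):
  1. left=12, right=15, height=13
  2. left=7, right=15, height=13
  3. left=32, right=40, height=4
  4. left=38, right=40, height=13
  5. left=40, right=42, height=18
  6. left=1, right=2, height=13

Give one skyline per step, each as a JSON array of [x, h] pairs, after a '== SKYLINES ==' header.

== SKYLINES ==
[[12,13],[15,0]]
[[7,13],[15,0]]
[[7,13],[15,0],[32,4],[40,0]]
[[7,13],[15,0],[32,4],[38,13],[40,0]]
[[7,13],[15,0],[32,4],[38,13],[40,18],[42,0]]
[[1,13],[2,0],[7,13],[15,0],[32,4],[38,13],[40,18],[42,0]]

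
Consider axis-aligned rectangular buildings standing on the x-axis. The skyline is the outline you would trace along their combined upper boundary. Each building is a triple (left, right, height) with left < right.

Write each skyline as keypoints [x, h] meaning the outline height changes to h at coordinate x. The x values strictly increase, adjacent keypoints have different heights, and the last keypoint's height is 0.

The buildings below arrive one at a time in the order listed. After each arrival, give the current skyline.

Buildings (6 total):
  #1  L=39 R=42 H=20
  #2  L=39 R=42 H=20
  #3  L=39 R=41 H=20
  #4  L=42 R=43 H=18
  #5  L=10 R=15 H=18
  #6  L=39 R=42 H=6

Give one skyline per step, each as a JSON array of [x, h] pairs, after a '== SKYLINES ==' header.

== SKYLINES ==
[[39,20],[42,0]]
[[39,20],[42,0]]
[[39,20],[42,0]]
[[39,20],[42,18],[43,0]]
[[10,18],[15,0],[39,20],[42,18],[43,0]]
[[10,18],[15,0],[39,20],[42,18],[43,0]]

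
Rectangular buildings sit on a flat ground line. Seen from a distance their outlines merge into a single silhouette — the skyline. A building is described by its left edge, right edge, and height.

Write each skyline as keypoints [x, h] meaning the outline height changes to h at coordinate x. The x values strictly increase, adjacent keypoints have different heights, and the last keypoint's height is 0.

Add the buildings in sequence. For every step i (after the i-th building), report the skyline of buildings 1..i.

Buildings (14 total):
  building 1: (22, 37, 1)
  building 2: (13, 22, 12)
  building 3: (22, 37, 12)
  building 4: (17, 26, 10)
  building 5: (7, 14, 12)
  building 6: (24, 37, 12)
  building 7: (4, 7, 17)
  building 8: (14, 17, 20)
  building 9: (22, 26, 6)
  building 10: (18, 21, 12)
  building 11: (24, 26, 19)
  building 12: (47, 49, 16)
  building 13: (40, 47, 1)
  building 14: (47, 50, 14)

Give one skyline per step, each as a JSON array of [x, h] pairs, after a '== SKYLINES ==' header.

== SKYLINES ==
[[22,1],[37,0]]
[[13,12],[22,1],[37,0]]
[[13,12],[37,0]]
[[13,12],[37,0]]
[[7,12],[37,0]]
[[7,12],[37,0]]
[[4,17],[7,12],[37,0]]
[[4,17],[7,12],[14,20],[17,12],[37,0]]
[[4,17],[7,12],[14,20],[17,12],[37,0]]
[[4,17],[7,12],[14,20],[17,12],[37,0]]
[[4,17],[7,12],[14,20],[17,12],[24,19],[26,12],[37,0]]
[[4,17],[7,12],[14,20],[17,12],[24,19],[26,12],[37,0],[47,16],[49,0]]
[[4,17],[7,12],[14,20],[17,12],[24,19],[26,12],[37,0],[40,1],[47,16],[49,0]]
[[4,17],[7,12],[14,20],[17,12],[24,19],[26,12],[37,0],[40,1],[47,16],[49,14],[50,0]]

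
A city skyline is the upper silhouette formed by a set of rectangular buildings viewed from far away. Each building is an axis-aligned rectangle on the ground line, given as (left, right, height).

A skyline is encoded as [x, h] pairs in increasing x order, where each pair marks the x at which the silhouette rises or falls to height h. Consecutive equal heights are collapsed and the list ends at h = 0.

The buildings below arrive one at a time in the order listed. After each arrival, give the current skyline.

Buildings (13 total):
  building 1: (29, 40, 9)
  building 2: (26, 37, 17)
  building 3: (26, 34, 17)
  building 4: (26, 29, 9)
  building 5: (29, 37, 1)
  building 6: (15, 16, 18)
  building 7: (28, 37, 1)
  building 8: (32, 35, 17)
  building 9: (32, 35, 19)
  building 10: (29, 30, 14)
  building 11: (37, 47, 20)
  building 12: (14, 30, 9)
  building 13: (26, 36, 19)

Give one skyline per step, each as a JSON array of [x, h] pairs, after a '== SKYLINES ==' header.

== SKYLINES ==
[[29,9],[40,0]]
[[26,17],[37,9],[40,0]]
[[26,17],[37,9],[40,0]]
[[26,17],[37,9],[40,0]]
[[26,17],[37,9],[40,0]]
[[15,18],[16,0],[26,17],[37,9],[40,0]]
[[15,18],[16,0],[26,17],[37,9],[40,0]]
[[15,18],[16,0],[26,17],[37,9],[40,0]]
[[15,18],[16,0],[26,17],[32,19],[35,17],[37,9],[40,0]]
[[15,18],[16,0],[26,17],[32,19],[35,17],[37,9],[40,0]]
[[15,18],[16,0],[26,17],[32,19],[35,17],[37,20],[47,0]]
[[14,9],[15,18],[16,9],[26,17],[32,19],[35,17],[37,20],[47,0]]
[[14,9],[15,18],[16,9],[26,19],[36,17],[37,20],[47,0]]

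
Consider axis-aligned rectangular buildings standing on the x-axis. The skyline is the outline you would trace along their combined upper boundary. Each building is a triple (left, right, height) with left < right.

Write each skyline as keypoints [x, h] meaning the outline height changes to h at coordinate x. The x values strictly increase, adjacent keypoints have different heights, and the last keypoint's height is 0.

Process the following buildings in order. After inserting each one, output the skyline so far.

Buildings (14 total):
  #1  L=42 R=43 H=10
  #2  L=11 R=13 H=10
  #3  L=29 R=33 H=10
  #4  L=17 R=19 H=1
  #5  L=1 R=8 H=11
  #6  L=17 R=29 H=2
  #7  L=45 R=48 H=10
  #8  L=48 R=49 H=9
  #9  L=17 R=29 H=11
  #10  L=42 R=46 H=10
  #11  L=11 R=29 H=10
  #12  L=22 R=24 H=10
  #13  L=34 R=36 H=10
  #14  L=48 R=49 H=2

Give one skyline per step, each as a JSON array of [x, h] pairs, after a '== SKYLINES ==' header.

== SKYLINES ==
[[42,10],[43,0]]
[[11,10],[13,0],[42,10],[43,0]]
[[11,10],[13,0],[29,10],[33,0],[42,10],[43,0]]
[[11,10],[13,0],[17,1],[19,0],[29,10],[33,0],[42,10],[43,0]]
[[1,11],[8,0],[11,10],[13,0],[17,1],[19,0],[29,10],[33,0],[42,10],[43,0]]
[[1,11],[8,0],[11,10],[13,0],[17,2],[29,10],[33,0],[42,10],[43,0]]
[[1,11],[8,0],[11,10],[13,0],[17,2],[29,10],[33,0],[42,10],[43,0],[45,10],[48,0]]
[[1,11],[8,0],[11,10],[13,0],[17,2],[29,10],[33,0],[42,10],[43,0],[45,10],[48,9],[49,0]]
[[1,11],[8,0],[11,10],[13,0],[17,11],[29,10],[33,0],[42,10],[43,0],[45,10],[48,9],[49,0]]
[[1,11],[8,0],[11,10],[13,0],[17,11],[29,10],[33,0],[42,10],[48,9],[49,0]]
[[1,11],[8,0],[11,10],[17,11],[29,10],[33,0],[42,10],[48,9],[49,0]]
[[1,11],[8,0],[11,10],[17,11],[29,10],[33,0],[42,10],[48,9],[49,0]]
[[1,11],[8,0],[11,10],[17,11],[29,10],[33,0],[34,10],[36,0],[42,10],[48,9],[49,0]]
[[1,11],[8,0],[11,10],[17,11],[29,10],[33,0],[34,10],[36,0],[42,10],[48,9],[49,0]]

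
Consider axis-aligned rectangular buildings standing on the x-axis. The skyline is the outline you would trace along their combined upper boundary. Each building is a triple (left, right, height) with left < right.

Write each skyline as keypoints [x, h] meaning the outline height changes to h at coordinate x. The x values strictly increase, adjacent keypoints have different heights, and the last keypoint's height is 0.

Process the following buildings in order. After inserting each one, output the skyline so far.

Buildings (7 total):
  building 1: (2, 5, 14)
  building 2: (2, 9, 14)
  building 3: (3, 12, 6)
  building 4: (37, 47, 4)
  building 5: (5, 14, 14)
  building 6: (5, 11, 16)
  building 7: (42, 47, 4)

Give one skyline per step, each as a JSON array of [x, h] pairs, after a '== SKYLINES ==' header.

== SKYLINES ==
[[2,14],[5,0]]
[[2,14],[9,0]]
[[2,14],[9,6],[12,0]]
[[2,14],[9,6],[12,0],[37,4],[47,0]]
[[2,14],[14,0],[37,4],[47,0]]
[[2,14],[5,16],[11,14],[14,0],[37,4],[47,0]]
[[2,14],[5,16],[11,14],[14,0],[37,4],[47,0]]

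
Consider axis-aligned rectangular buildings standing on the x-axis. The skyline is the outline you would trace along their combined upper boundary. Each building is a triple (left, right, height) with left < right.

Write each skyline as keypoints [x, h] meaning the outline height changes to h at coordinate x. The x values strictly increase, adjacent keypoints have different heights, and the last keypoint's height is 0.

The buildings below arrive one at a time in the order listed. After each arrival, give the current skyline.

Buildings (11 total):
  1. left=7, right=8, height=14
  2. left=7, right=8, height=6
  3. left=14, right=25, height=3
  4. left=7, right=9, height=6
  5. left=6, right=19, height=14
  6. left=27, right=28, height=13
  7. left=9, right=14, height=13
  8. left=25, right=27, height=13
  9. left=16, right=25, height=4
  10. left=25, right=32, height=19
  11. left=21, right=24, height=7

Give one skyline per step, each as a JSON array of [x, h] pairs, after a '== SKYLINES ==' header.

== SKYLINES ==
[[7,14],[8,0]]
[[7,14],[8,0]]
[[7,14],[8,0],[14,3],[25,0]]
[[7,14],[8,6],[9,0],[14,3],[25,0]]
[[6,14],[19,3],[25,0]]
[[6,14],[19,3],[25,0],[27,13],[28,0]]
[[6,14],[19,3],[25,0],[27,13],[28,0]]
[[6,14],[19,3],[25,13],[28,0]]
[[6,14],[19,4],[25,13],[28,0]]
[[6,14],[19,4],[25,19],[32,0]]
[[6,14],[19,4],[21,7],[24,4],[25,19],[32,0]]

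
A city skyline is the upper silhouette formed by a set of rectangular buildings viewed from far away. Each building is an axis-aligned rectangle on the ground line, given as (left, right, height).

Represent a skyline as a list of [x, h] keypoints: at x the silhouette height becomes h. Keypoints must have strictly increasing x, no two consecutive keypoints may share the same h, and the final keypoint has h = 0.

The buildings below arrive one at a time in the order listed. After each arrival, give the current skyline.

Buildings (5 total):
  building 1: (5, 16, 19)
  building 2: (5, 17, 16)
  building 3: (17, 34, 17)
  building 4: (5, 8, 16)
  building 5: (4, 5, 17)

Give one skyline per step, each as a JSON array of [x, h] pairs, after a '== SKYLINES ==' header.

== SKYLINES ==
[[5,19],[16,0]]
[[5,19],[16,16],[17,0]]
[[5,19],[16,16],[17,17],[34,0]]
[[5,19],[16,16],[17,17],[34,0]]
[[4,17],[5,19],[16,16],[17,17],[34,0]]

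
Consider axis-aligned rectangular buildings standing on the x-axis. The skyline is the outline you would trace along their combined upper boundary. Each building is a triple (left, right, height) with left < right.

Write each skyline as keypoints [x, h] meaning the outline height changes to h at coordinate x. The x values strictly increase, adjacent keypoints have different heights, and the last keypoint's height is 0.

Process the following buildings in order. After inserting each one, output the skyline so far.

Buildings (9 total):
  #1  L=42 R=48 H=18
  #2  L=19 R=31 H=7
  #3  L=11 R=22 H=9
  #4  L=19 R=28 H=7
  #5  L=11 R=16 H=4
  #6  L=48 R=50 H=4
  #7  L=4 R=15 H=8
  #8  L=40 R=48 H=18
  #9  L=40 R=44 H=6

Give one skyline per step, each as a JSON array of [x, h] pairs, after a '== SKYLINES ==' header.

== SKYLINES ==
[[42,18],[48,0]]
[[19,7],[31,0],[42,18],[48,0]]
[[11,9],[22,7],[31,0],[42,18],[48,0]]
[[11,9],[22,7],[31,0],[42,18],[48,0]]
[[11,9],[22,7],[31,0],[42,18],[48,0]]
[[11,9],[22,7],[31,0],[42,18],[48,4],[50,0]]
[[4,8],[11,9],[22,7],[31,0],[42,18],[48,4],[50,0]]
[[4,8],[11,9],[22,7],[31,0],[40,18],[48,4],[50,0]]
[[4,8],[11,9],[22,7],[31,0],[40,18],[48,4],[50,0]]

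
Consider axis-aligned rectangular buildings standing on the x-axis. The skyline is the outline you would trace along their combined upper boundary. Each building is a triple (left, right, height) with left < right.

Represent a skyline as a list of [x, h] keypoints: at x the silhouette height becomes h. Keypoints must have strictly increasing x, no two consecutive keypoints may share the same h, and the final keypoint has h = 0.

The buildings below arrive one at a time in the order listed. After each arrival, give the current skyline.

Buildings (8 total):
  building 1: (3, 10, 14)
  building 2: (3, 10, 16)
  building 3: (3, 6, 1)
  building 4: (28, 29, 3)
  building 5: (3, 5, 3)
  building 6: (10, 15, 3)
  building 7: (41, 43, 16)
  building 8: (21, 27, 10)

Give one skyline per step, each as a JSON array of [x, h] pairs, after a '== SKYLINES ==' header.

== SKYLINES ==
[[3,14],[10,0]]
[[3,16],[10,0]]
[[3,16],[10,0]]
[[3,16],[10,0],[28,3],[29,0]]
[[3,16],[10,0],[28,3],[29,0]]
[[3,16],[10,3],[15,0],[28,3],[29,0]]
[[3,16],[10,3],[15,0],[28,3],[29,0],[41,16],[43,0]]
[[3,16],[10,3],[15,0],[21,10],[27,0],[28,3],[29,0],[41,16],[43,0]]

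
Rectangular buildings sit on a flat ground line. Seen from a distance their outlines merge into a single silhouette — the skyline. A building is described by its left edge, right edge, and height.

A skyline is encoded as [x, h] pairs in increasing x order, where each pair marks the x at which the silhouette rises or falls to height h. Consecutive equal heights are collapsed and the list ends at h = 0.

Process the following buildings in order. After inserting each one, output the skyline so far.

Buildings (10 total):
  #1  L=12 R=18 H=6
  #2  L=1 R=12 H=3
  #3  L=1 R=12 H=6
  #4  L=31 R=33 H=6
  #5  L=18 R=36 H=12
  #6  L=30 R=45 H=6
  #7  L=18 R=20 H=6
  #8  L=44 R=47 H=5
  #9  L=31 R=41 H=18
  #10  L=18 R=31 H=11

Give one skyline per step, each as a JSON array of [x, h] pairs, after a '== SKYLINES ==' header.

== SKYLINES ==
[[12,6],[18,0]]
[[1,3],[12,6],[18,0]]
[[1,6],[18,0]]
[[1,6],[18,0],[31,6],[33,0]]
[[1,6],[18,12],[36,0]]
[[1,6],[18,12],[36,6],[45,0]]
[[1,6],[18,12],[36,6],[45,0]]
[[1,6],[18,12],[36,6],[45,5],[47,0]]
[[1,6],[18,12],[31,18],[41,6],[45,5],[47,0]]
[[1,6],[18,12],[31,18],[41,6],[45,5],[47,0]]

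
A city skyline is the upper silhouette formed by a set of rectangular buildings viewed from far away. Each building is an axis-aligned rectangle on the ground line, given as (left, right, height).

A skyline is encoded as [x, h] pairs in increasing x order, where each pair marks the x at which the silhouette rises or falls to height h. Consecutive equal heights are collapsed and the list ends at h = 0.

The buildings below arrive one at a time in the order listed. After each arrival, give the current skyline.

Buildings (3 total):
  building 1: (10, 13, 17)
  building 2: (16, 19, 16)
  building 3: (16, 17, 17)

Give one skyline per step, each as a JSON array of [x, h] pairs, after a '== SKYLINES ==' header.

== SKYLINES ==
[[10,17],[13,0]]
[[10,17],[13,0],[16,16],[19,0]]
[[10,17],[13,0],[16,17],[17,16],[19,0]]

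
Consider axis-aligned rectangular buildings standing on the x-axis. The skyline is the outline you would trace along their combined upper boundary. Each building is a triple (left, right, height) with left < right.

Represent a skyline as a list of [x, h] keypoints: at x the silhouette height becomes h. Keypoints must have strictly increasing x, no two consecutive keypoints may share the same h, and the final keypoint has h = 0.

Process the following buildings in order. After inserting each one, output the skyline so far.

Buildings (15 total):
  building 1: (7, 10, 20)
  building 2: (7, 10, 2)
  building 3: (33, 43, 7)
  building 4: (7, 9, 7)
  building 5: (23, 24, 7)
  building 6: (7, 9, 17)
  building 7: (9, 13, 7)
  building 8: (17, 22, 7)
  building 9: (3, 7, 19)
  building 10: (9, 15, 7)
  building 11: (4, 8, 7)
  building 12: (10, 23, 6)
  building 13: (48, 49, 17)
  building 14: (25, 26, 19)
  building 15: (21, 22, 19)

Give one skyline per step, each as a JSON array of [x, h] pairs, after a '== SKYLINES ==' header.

== SKYLINES ==
[[7,20],[10,0]]
[[7,20],[10,0]]
[[7,20],[10,0],[33,7],[43,0]]
[[7,20],[10,0],[33,7],[43,0]]
[[7,20],[10,0],[23,7],[24,0],[33,7],[43,0]]
[[7,20],[10,0],[23,7],[24,0],[33,7],[43,0]]
[[7,20],[10,7],[13,0],[23,7],[24,0],[33,7],[43,0]]
[[7,20],[10,7],[13,0],[17,7],[22,0],[23,7],[24,0],[33,7],[43,0]]
[[3,19],[7,20],[10,7],[13,0],[17,7],[22,0],[23,7],[24,0],[33,7],[43,0]]
[[3,19],[7,20],[10,7],[15,0],[17,7],[22,0],[23,7],[24,0],[33,7],[43,0]]
[[3,19],[7,20],[10,7],[15,0],[17,7],[22,0],[23,7],[24,0],[33,7],[43,0]]
[[3,19],[7,20],[10,7],[15,6],[17,7],[22,6],[23,7],[24,0],[33,7],[43,0]]
[[3,19],[7,20],[10,7],[15,6],[17,7],[22,6],[23,7],[24,0],[33,7],[43,0],[48,17],[49,0]]
[[3,19],[7,20],[10,7],[15,6],[17,7],[22,6],[23,7],[24,0],[25,19],[26,0],[33,7],[43,0],[48,17],[49,0]]
[[3,19],[7,20],[10,7],[15,6],[17,7],[21,19],[22,6],[23,7],[24,0],[25,19],[26,0],[33,7],[43,0],[48,17],[49,0]]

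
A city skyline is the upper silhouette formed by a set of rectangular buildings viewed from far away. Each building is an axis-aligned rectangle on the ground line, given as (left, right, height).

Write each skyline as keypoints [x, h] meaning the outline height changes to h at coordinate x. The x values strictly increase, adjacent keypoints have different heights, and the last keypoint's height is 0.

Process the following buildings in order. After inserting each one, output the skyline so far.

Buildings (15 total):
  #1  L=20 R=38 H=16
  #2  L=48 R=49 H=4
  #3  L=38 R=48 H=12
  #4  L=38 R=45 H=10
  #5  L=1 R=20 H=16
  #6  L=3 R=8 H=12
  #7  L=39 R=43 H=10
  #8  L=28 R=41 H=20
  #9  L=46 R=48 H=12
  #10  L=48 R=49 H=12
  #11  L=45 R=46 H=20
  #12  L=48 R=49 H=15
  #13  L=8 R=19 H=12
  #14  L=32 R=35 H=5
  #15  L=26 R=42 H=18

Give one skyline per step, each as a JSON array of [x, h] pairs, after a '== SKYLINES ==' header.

== SKYLINES ==
[[20,16],[38,0]]
[[20,16],[38,0],[48,4],[49,0]]
[[20,16],[38,12],[48,4],[49,0]]
[[20,16],[38,12],[48,4],[49,0]]
[[1,16],[38,12],[48,4],[49,0]]
[[1,16],[38,12],[48,4],[49,0]]
[[1,16],[38,12],[48,4],[49,0]]
[[1,16],[28,20],[41,12],[48,4],[49,0]]
[[1,16],[28,20],[41,12],[48,4],[49,0]]
[[1,16],[28,20],[41,12],[49,0]]
[[1,16],[28,20],[41,12],[45,20],[46,12],[49,0]]
[[1,16],[28,20],[41,12],[45,20],[46,12],[48,15],[49,0]]
[[1,16],[28,20],[41,12],[45,20],[46,12],[48,15],[49,0]]
[[1,16],[28,20],[41,12],[45,20],[46,12],[48,15],[49,0]]
[[1,16],[26,18],[28,20],[41,18],[42,12],[45,20],[46,12],[48,15],[49,0]]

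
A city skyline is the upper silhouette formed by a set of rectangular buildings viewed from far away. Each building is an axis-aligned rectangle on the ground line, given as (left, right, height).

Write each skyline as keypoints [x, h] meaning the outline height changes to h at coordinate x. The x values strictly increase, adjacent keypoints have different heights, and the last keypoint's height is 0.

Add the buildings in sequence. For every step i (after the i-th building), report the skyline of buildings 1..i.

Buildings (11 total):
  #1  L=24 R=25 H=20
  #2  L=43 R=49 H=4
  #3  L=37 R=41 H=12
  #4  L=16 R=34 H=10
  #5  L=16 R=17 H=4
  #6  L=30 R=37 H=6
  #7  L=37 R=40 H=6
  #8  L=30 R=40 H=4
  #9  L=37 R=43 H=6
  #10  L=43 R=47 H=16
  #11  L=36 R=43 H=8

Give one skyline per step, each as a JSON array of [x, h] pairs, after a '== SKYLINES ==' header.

== SKYLINES ==
[[24,20],[25,0]]
[[24,20],[25,0],[43,4],[49,0]]
[[24,20],[25,0],[37,12],[41,0],[43,4],[49,0]]
[[16,10],[24,20],[25,10],[34,0],[37,12],[41,0],[43,4],[49,0]]
[[16,10],[24,20],[25,10],[34,0],[37,12],[41,0],[43,4],[49,0]]
[[16,10],[24,20],[25,10],[34,6],[37,12],[41,0],[43,4],[49,0]]
[[16,10],[24,20],[25,10],[34,6],[37,12],[41,0],[43,4],[49,0]]
[[16,10],[24,20],[25,10],[34,6],[37,12],[41,0],[43,4],[49,0]]
[[16,10],[24,20],[25,10],[34,6],[37,12],[41,6],[43,4],[49,0]]
[[16,10],[24,20],[25,10],[34,6],[37,12],[41,6],[43,16],[47,4],[49,0]]
[[16,10],[24,20],[25,10],[34,6],[36,8],[37,12],[41,8],[43,16],[47,4],[49,0]]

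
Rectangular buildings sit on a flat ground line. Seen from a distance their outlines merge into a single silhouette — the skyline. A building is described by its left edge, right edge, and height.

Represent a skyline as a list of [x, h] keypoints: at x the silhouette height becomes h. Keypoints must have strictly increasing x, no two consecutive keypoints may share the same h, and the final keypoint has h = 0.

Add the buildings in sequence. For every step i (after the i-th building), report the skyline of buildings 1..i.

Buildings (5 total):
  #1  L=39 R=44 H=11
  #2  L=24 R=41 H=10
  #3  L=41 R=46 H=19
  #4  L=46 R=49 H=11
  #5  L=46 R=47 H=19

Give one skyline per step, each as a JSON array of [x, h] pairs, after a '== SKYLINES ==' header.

== SKYLINES ==
[[39,11],[44,0]]
[[24,10],[39,11],[44,0]]
[[24,10],[39,11],[41,19],[46,0]]
[[24,10],[39,11],[41,19],[46,11],[49,0]]
[[24,10],[39,11],[41,19],[47,11],[49,0]]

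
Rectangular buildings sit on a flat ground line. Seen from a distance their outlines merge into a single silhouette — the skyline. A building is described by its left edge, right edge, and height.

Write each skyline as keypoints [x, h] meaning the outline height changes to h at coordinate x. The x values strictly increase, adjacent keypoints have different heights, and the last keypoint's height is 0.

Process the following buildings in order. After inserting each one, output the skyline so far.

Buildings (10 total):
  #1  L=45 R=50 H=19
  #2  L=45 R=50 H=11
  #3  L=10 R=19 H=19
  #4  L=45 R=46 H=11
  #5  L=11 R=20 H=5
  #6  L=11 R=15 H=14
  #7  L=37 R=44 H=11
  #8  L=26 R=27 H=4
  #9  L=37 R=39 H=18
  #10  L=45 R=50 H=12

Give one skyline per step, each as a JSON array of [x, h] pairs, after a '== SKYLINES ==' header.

== SKYLINES ==
[[45,19],[50,0]]
[[45,19],[50,0]]
[[10,19],[19,0],[45,19],[50,0]]
[[10,19],[19,0],[45,19],[50,0]]
[[10,19],[19,5],[20,0],[45,19],[50,0]]
[[10,19],[19,5],[20,0],[45,19],[50,0]]
[[10,19],[19,5],[20,0],[37,11],[44,0],[45,19],[50,0]]
[[10,19],[19,5],[20,0],[26,4],[27,0],[37,11],[44,0],[45,19],[50,0]]
[[10,19],[19,5],[20,0],[26,4],[27,0],[37,18],[39,11],[44,0],[45,19],[50,0]]
[[10,19],[19,5],[20,0],[26,4],[27,0],[37,18],[39,11],[44,0],[45,19],[50,0]]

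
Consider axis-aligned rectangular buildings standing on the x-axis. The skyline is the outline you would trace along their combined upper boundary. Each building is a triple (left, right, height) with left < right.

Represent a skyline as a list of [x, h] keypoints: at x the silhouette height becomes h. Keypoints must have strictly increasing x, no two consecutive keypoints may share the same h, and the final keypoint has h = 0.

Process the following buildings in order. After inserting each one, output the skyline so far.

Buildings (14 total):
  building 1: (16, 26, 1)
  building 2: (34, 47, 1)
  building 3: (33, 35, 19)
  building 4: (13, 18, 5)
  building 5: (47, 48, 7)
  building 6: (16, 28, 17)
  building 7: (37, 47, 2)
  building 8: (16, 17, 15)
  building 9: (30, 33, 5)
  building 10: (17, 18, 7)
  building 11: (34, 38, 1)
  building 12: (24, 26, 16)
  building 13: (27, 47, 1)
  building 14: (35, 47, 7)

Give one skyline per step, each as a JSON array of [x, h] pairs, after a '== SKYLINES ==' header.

== SKYLINES ==
[[16,1],[26,0]]
[[16,1],[26,0],[34,1],[47,0]]
[[16,1],[26,0],[33,19],[35,1],[47,0]]
[[13,5],[18,1],[26,0],[33,19],[35,1],[47,0]]
[[13,5],[18,1],[26,0],[33,19],[35,1],[47,7],[48,0]]
[[13,5],[16,17],[28,0],[33,19],[35,1],[47,7],[48,0]]
[[13,5],[16,17],[28,0],[33,19],[35,1],[37,2],[47,7],[48,0]]
[[13,5],[16,17],[28,0],[33,19],[35,1],[37,2],[47,7],[48,0]]
[[13,5],[16,17],[28,0],[30,5],[33,19],[35,1],[37,2],[47,7],[48,0]]
[[13,5],[16,17],[28,0],[30,5],[33,19],[35,1],[37,2],[47,7],[48,0]]
[[13,5],[16,17],[28,0],[30,5],[33,19],[35,1],[37,2],[47,7],[48,0]]
[[13,5],[16,17],[28,0],[30,5],[33,19],[35,1],[37,2],[47,7],[48,0]]
[[13,5],[16,17],[28,1],[30,5],[33,19],[35,1],[37,2],[47,7],[48,0]]
[[13,5],[16,17],[28,1],[30,5],[33,19],[35,7],[48,0]]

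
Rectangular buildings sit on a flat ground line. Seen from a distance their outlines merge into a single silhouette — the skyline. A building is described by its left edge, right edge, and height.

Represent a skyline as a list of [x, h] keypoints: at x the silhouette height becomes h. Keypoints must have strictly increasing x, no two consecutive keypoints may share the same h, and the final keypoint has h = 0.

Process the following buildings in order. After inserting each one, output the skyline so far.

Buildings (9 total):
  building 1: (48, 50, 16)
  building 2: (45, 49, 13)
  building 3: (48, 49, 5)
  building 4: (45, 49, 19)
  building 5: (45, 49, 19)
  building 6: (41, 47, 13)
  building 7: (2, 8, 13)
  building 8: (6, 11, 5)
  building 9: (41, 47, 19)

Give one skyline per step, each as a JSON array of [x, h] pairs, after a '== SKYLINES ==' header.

== SKYLINES ==
[[48,16],[50,0]]
[[45,13],[48,16],[50,0]]
[[45,13],[48,16],[50,0]]
[[45,19],[49,16],[50,0]]
[[45,19],[49,16],[50,0]]
[[41,13],[45,19],[49,16],[50,0]]
[[2,13],[8,0],[41,13],[45,19],[49,16],[50,0]]
[[2,13],[8,5],[11,0],[41,13],[45,19],[49,16],[50,0]]
[[2,13],[8,5],[11,0],[41,19],[49,16],[50,0]]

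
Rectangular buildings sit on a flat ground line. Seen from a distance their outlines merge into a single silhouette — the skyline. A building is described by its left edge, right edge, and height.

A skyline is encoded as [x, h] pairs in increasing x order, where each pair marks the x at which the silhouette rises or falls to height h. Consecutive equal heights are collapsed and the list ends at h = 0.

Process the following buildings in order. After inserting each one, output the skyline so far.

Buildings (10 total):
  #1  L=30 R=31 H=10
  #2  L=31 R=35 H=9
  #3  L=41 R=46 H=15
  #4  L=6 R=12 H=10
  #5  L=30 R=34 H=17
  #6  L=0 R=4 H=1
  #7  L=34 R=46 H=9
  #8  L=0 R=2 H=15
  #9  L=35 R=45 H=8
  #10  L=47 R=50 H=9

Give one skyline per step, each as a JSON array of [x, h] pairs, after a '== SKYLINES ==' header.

== SKYLINES ==
[[30,10],[31,0]]
[[30,10],[31,9],[35,0]]
[[30,10],[31,9],[35,0],[41,15],[46,0]]
[[6,10],[12,0],[30,10],[31,9],[35,0],[41,15],[46,0]]
[[6,10],[12,0],[30,17],[34,9],[35,0],[41,15],[46,0]]
[[0,1],[4,0],[6,10],[12,0],[30,17],[34,9],[35,0],[41,15],[46,0]]
[[0,1],[4,0],[6,10],[12,0],[30,17],[34,9],[41,15],[46,0]]
[[0,15],[2,1],[4,0],[6,10],[12,0],[30,17],[34,9],[41,15],[46,0]]
[[0,15],[2,1],[4,0],[6,10],[12,0],[30,17],[34,9],[41,15],[46,0]]
[[0,15],[2,1],[4,0],[6,10],[12,0],[30,17],[34,9],[41,15],[46,0],[47,9],[50,0]]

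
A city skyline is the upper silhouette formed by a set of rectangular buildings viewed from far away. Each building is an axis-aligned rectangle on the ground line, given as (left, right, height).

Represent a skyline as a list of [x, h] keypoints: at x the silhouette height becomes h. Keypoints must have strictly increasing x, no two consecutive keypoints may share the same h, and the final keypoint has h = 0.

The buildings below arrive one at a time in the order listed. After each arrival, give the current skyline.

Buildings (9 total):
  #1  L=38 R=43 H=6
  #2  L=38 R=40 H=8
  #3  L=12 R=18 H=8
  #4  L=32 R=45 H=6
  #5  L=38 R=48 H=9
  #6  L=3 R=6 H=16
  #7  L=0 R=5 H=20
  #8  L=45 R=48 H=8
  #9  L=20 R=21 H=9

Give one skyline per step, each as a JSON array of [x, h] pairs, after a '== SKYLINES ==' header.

== SKYLINES ==
[[38,6],[43,0]]
[[38,8],[40,6],[43,0]]
[[12,8],[18,0],[38,8],[40,6],[43,0]]
[[12,8],[18,0],[32,6],[38,8],[40,6],[45,0]]
[[12,8],[18,0],[32,6],[38,9],[48,0]]
[[3,16],[6,0],[12,8],[18,0],[32,6],[38,9],[48,0]]
[[0,20],[5,16],[6,0],[12,8],[18,0],[32,6],[38,9],[48,0]]
[[0,20],[5,16],[6,0],[12,8],[18,0],[32,6],[38,9],[48,0]]
[[0,20],[5,16],[6,0],[12,8],[18,0],[20,9],[21,0],[32,6],[38,9],[48,0]]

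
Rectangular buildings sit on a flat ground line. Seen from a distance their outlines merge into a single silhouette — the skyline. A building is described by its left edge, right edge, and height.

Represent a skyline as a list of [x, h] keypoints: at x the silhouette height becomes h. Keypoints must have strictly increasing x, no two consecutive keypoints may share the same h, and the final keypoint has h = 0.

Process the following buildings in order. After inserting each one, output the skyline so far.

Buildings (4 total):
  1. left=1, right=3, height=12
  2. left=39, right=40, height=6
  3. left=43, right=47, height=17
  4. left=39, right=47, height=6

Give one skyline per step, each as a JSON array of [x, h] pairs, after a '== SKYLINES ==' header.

== SKYLINES ==
[[1,12],[3,0]]
[[1,12],[3,0],[39,6],[40,0]]
[[1,12],[3,0],[39,6],[40,0],[43,17],[47,0]]
[[1,12],[3,0],[39,6],[43,17],[47,0]]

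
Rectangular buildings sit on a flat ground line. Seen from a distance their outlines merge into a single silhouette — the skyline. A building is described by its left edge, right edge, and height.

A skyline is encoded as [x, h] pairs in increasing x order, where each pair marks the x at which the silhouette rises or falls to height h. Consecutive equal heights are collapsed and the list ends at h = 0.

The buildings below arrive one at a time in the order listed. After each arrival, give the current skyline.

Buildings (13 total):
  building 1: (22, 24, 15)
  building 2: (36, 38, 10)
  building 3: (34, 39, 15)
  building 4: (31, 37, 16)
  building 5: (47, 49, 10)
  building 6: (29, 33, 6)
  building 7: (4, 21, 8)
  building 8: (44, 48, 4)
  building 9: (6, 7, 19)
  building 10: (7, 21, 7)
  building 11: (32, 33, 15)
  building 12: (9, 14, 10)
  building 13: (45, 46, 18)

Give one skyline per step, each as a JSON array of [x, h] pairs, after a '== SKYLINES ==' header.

== SKYLINES ==
[[22,15],[24,0]]
[[22,15],[24,0],[36,10],[38,0]]
[[22,15],[24,0],[34,15],[39,0]]
[[22,15],[24,0],[31,16],[37,15],[39,0]]
[[22,15],[24,0],[31,16],[37,15],[39,0],[47,10],[49,0]]
[[22,15],[24,0],[29,6],[31,16],[37,15],[39,0],[47,10],[49,0]]
[[4,8],[21,0],[22,15],[24,0],[29,6],[31,16],[37,15],[39,0],[47,10],[49,0]]
[[4,8],[21,0],[22,15],[24,0],[29,6],[31,16],[37,15],[39,0],[44,4],[47,10],[49,0]]
[[4,8],[6,19],[7,8],[21,0],[22,15],[24,0],[29,6],[31,16],[37,15],[39,0],[44,4],[47,10],[49,0]]
[[4,8],[6,19],[7,8],[21,0],[22,15],[24,0],[29,6],[31,16],[37,15],[39,0],[44,4],[47,10],[49,0]]
[[4,8],[6,19],[7,8],[21,0],[22,15],[24,0],[29,6],[31,16],[37,15],[39,0],[44,4],[47,10],[49,0]]
[[4,8],[6,19],[7,8],[9,10],[14,8],[21,0],[22,15],[24,0],[29,6],[31,16],[37,15],[39,0],[44,4],[47,10],[49,0]]
[[4,8],[6,19],[7,8],[9,10],[14,8],[21,0],[22,15],[24,0],[29,6],[31,16],[37,15],[39,0],[44,4],[45,18],[46,4],[47,10],[49,0]]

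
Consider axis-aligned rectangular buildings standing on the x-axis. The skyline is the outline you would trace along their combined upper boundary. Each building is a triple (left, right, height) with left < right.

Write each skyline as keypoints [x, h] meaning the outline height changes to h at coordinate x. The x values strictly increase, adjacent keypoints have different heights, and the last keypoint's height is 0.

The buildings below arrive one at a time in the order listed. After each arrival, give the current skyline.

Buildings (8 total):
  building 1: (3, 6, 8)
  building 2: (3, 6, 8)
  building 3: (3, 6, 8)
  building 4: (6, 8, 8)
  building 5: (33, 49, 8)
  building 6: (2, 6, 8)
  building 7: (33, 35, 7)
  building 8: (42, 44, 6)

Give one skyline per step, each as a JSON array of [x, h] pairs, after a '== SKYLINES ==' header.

== SKYLINES ==
[[3,8],[6,0]]
[[3,8],[6,0]]
[[3,8],[6,0]]
[[3,8],[8,0]]
[[3,8],[8,0],[33,8],[49,0]]
[[2,8],[8,0],[33,8],[49,0]]
[[2,8],[8,0],[33,8],[49,0]]
[[2,8],[8,0],[33,8],[49,0]]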